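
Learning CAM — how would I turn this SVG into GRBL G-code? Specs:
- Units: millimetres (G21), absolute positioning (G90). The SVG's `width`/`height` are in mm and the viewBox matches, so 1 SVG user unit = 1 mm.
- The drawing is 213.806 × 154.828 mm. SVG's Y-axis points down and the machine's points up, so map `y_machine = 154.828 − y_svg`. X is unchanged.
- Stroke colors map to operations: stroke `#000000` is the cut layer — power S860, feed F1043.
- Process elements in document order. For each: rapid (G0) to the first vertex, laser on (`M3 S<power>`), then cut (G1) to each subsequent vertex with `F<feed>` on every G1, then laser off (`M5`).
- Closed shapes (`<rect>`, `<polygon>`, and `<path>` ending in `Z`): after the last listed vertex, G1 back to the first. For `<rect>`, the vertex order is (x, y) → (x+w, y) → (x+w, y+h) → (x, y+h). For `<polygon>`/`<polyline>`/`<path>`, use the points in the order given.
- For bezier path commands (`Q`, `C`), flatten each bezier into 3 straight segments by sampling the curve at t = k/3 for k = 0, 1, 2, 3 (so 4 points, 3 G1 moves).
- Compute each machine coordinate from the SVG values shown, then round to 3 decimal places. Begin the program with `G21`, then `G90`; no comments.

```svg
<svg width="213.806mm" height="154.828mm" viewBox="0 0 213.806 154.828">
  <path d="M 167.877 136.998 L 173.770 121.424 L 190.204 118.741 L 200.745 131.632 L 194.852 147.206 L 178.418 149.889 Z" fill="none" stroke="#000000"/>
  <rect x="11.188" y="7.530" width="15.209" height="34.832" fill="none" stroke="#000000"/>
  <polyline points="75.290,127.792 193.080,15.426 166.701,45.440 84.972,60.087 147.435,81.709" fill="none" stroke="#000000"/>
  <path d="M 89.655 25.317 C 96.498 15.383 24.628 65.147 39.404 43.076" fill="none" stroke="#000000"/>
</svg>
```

G21
G90
G0 X167.877 Y17.830
M3 S860
G1 X173.770 Y33.404 F1043
G1 X190.204 Y36.087 F1043
G1 X200.745 Y23.196 F1043
G1 X194.852 Y7.622 F1043
G1 X178.418 Y4.939 F1043
G1 X167.877 Y17.830 F1043
M5
G0 X11.188 Y147.298
M3 S860
G1 X26.397 Y147.298 F1043
G1 X26.397 Y112.466 F1043
G1 X11.188 Y112.466 F1043
G1 X11.188 Y147.298 F1043
M5
G0 X75.290 Y27.036
M3 S860
G1 X193.080 Y139.402 F1043
G1 X166.701 Y109.388 F1043
G1 X84.972 Y94.741 F1043
G1 X147.435 Y73.119 F1043
M5
G0 X89.655 Y129.511
M3 S860
G1 X76.385 Y124.417 F1043
G1 X47.386 Y108.754 F1043
G1 X39.404 Y111.752 F1043
M5

1 u = 1 mm; y_m = 154.828 − y.

[1] `<path>` regular polygon, #000000→cut S860 F1043: (167.877,17.830) → (173.770,33.404) → (190.204,36.087) → (200.745,23.196) → (194.852,7.622) → (178.418,4.939) → (167.877,17.830) (closed)

[2] `<rect>` rectangle, #000000→cut S860 F1043: (11.188,147.298) → (26.397,147.298) → (26.397,112.466) → (11.188,112.466) → (11.188,147.298) (closed)

[3] `<polyline>` open polyline, #000000→cut S860 F1043: (75.290,27.036) → (193.080,139.402) → (166.701,109.388) → (84.972,94.741) → (147.435,73.119)

[4] `<path>` cubic bezier, #000000→cut S860 F1043: (89.655,129.511) → (76.385,124.417) → (47.386,108.754) → (39.404,111.752)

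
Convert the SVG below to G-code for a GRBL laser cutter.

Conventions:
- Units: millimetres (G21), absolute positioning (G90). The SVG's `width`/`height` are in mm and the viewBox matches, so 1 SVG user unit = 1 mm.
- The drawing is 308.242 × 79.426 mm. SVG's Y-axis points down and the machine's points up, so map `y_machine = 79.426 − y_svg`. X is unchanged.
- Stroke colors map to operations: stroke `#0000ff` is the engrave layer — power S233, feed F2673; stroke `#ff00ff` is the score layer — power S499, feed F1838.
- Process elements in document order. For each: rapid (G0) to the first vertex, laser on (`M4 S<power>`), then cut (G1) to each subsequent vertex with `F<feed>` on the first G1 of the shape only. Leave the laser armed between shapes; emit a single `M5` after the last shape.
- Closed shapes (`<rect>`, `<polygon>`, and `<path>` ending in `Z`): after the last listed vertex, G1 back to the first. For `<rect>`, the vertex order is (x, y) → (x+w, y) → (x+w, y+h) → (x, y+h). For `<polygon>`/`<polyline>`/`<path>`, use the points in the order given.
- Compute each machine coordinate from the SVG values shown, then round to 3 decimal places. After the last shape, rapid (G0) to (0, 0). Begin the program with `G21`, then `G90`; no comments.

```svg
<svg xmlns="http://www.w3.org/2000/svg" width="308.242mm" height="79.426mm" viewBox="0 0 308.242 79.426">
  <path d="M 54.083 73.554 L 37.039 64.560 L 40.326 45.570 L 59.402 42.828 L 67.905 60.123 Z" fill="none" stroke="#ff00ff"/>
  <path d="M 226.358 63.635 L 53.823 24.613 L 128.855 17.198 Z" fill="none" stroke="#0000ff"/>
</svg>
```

G21
G90
G0 X54.083 Y5.872
M4 S499
G1 X37.039 Y14.866 F1838
G1 X40.326 Y33.856
G1 X59.402 Y36.598
G1 X67.905 Y19.303
G1 X54.083 Y5.872
G0 X226.358 Y15.791
M4 S233
G1 X53.823 Y54.813 F2673
G1 X128.855 Y62.228
G1 X226.358 Y15.791
M5
G0 X0.000 Y0.000

viewBox `0 0 308.242 79.426` with mm width/height → 1 unit = 1 mm. Flip: y_m = 79.426 − y_svg.

**Shape 1** — `<path>` regular polygon, stroke `#ff00ff` → score (S499, F1838). Machine vertices: (54.083,5.872) → (37.039,14.866) → (40.326,33.856) → (59.402,36.598) → (67.905,19.303) → (54.083,5.872). Closed: final G1 returns to the first vertex.

**Shape 2** — `<path>` closed polygon, stroke `#0000ff` → engrave (S233, F2673). Machine vertices: (226.358,15.791) → (53.823,54.813) → (128.855,62.228) → (226.358,15.791). Closed: final G1 returns to the first vertex.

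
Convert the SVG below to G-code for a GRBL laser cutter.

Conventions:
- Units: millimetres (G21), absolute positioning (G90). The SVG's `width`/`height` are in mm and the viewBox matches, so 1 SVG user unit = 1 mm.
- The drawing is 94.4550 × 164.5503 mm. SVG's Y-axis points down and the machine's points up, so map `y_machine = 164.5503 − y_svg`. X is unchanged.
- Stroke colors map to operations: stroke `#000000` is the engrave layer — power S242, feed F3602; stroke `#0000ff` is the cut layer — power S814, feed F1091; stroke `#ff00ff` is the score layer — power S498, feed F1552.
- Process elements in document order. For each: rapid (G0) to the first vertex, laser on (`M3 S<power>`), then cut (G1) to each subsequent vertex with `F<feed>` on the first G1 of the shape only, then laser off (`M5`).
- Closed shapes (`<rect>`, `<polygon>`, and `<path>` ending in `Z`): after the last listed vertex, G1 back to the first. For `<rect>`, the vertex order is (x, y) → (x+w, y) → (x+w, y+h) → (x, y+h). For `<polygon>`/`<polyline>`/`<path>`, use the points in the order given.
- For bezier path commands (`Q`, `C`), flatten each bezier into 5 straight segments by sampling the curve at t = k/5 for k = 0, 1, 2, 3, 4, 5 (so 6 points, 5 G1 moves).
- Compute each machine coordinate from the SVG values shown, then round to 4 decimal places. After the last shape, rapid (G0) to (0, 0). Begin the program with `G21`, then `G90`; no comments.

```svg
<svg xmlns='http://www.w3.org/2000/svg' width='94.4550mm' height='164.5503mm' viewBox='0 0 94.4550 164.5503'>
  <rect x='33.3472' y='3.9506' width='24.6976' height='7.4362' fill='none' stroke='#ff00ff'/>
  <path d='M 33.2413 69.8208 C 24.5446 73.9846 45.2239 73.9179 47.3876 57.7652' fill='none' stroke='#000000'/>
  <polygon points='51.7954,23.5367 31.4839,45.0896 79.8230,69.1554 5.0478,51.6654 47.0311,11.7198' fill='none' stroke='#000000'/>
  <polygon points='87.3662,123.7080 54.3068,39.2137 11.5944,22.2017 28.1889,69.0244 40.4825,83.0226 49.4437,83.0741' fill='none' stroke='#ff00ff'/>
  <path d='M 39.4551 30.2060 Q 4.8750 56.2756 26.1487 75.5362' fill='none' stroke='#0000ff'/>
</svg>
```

1 u = 1 mm; y_m = 164.5503 − y.

[1] `<rect>` rectangle, #ff00ff→score S498 F1552: (33.3472,160.5997) → (58.0448,160.5997) → (58.0448,153.1635) → (33.3472,153.1635) → (33.3472,160.5997) (closed)

[2] `<path>` cubic bezier, #000000→engrave S242 F3602: (33.2413,94.7295) → (31.1653,92.8337) → (33.8407,92.5223) → (38.9687,94.3644) → (44.2506,98.9290) → (47.3876,106.7851)

[3] `<polygon>` closed polygon, #000000→engrave S242 F3602: (51.7954,141.0136) → (31.4839,119.4607) → (79.8230,95.3949) → (5.0478,112.8849) → (47.0311,152.8305) → (51.7954,141.0136) (closed)

[4] `<polygon>` closed polygon, #ff00ff→score S498 F1552: (87.3662,40.8423) → (54.3068,125.3366) → (11.5944,142.3486) → (28.1889,95.5259) → (40.4825,81.5277) → (49.4437,81.4762) → (87.3662,40.8423) (closed)

[5] `<path>` quadratic bezier, #0000ff→cut S814 F1091: (39.4551,134.3443) → (27.8572,124.1888) → (20.7276,114.5781) → (18.0663,105.5120) → (19.8734,96.9907) → (26.1487,89.0141)

G21
G90
G0 X33.3472 Y160.5997
M3 S498
G1 X58.0448 Y160.5997 F1552
G1 X58.0448 Y153.1635
G1 X33.3472 Y153.1635
G1 X33.3472 Y160.5997
M5
G0 X33.2413 Y94.7295
M3 S242
G1 X31.1653 Y92.8337 F3602
G1 X33.8407 Y92.5223
G1 X38.9687 Y94.3644
G1 X44.2506 Y98.9290
G1 X47.3876 Y106.7851
M5
G0 X51.7954 Y141.0136
M3 S242
G1 X31.4839 Y119.4607 F3602
G1 X79.8230 Y95.3949
G1 X5.0478 Y112.8849
G1 X47.0311 Y152.8305
G1 X51.7954 Y141.0136
M5
G0 X87.3662 Y40.8423
M3 S498
G1 X54.3068 Y125.3366 F1552
G1 X11.5944 Y142.3486
G1 X28.1889 Y95.5259
G1 X40.4825 Y81.5277
G1 X49.4437 Y81.4762
G1 X87.3662 Y40.8423
M5
G0 X39.4551 Y134.3443
M3 S814
G1 X27.8572 Y124.1888 F1091
G1 X20.7276 Y114.5781
G1 X18.0663 Y105.5120
G1 X19.8734 Y96.9907
G1 X26.1487 Y89.0141
M5
G0 X0.0000 Y0.0000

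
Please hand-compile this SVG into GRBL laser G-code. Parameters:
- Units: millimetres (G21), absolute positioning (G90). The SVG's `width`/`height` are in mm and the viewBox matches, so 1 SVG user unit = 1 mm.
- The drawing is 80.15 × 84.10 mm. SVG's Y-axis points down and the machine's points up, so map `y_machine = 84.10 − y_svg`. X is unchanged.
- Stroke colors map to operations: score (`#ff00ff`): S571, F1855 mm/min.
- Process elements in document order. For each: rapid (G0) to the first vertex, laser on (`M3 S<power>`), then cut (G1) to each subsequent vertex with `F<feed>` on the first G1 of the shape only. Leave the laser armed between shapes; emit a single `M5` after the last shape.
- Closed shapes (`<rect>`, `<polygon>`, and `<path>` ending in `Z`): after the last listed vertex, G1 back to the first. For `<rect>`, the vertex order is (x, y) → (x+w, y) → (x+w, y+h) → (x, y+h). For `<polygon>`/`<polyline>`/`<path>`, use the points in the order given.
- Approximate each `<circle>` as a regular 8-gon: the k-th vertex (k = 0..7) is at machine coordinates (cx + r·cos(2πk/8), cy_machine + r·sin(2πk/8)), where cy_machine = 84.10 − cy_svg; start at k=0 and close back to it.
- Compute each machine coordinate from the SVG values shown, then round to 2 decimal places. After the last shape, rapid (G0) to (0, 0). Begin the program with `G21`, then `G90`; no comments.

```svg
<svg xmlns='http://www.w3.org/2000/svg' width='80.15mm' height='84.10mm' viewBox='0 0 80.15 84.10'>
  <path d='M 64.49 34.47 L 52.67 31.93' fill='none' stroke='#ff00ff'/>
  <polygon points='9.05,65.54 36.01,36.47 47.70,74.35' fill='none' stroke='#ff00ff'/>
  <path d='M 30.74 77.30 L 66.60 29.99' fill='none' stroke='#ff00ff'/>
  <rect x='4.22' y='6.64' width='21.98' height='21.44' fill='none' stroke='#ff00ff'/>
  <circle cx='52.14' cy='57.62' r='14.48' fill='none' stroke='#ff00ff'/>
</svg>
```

1 u = 1 mm; y_m = 84.10 − y.

[1] `<path>` line segment, #ff00ff→score S571 F1855: (64.49,49.63) → (52.67,52.17)

[2] `<polygon>` regular polygon, #ff00ff→score S571 F1855: (9.05,18.56) → (36.01,47.63) → (47.70,9.75) → (9.05,18.56) (closed)

[3] `<path>` line segment, #ff00ff→score S571 F1855: (30.74,6.80) → (66.60,54.11)

[4] `<rect>` rectangle, #ff00ff→score S571 F1855: (4.22,77.46) → (26.20,77.46) → (26.20,56.02) → (4.22,56.02) → (4.22,77.46) (closed)

[5] `<circle>` circle, #ff00ff→score S571 F1855: (66.62,26.48) → (62.38,36.72) → (52.14,40.96) → (41.90,36.72) → (37.66,26.48) → (41.90,16.24) → (52.14,12.00) → (62.38,16.24) → (66.62,26.48) (closed)

G21
G90
G0 X64.49 Y49.63
M3 S571
G1 X52.67 Y52.17 F1855
G0 X9.05 Y18.56
M3 S571
G1 X36.01 Y47.63 F1855
G1 X47.70 Y9.75
G1 X9.05 Y18.56
G0 X30.74 Y6.80
M3 S571
G1 X66.60 Y54.11 F1855
G0 X4.22 Y77.46
M3 S571
G1 X26.20 Y77.46 F1855
G1 X26.20 Y56.02
G1 X4.22 Y56.02
G1 X4.22 Y77.46
G0 X66.62 Y26.48
M3 S571
G1 X62.38 Y36.72 F1855
G1 X52.14 Y40.96
G1 X41.90 Y36.72
G1 X37.66 Y26.48
G1 X41.90 Y16.24
G1 X52.14 Y12.00
G1 X62.38 Y16.24
G1 X66.62 Y26.48
M5
G0 X0.00 Y0.00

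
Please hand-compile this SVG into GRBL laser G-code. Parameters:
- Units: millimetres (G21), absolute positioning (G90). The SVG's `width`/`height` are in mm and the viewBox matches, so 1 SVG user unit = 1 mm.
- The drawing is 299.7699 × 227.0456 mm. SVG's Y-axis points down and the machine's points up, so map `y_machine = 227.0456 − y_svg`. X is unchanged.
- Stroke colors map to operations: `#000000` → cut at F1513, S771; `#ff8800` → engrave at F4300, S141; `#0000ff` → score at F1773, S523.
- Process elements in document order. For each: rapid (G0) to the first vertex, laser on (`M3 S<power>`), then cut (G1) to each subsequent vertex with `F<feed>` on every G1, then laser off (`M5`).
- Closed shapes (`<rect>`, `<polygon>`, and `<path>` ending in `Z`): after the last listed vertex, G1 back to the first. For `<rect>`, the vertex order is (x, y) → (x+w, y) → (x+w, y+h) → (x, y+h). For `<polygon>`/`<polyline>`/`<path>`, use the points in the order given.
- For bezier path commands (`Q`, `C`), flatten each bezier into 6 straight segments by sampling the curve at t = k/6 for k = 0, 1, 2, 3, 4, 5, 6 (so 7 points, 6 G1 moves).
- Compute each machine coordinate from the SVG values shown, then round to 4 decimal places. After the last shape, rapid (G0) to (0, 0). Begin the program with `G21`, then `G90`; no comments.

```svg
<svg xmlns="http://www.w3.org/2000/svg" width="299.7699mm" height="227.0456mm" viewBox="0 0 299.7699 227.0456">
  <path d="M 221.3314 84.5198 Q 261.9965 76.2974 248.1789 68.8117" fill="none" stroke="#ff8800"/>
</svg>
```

Since the viewBox matches the mm dimensions, user units are millimetres directly. The only transform is the Y-flip y_m = 227.0456 − y_svg.

Shape 1 is a quadratic bezier drawn with `<path>`. Its stroke #ff8800 means engrave at S141, F4300. After flipping Y the toolpath is (221.3314,142.5258) → (233.3730,145.2461) → (242.3878,147.9255) → (248.3758,150.5640) → (251.3370,153.1616) → (251.2714,155.7182) → (248.1789,158.2339).

G21
G90
G0 X221.3314 Y142.5258
M3 S141
G1 X233.3730 Y145.2461 F4300
G1 X242.3878 Y147.9255 F4300
G1 X248.3758 Y150.5640 F4300
G1 X251.3370 Y153.1616 F4300
G1 X251.2714 Y155.7182 F4300
G1 X248.1789 Y158.2339 F4300
M5
G0 X0.0000 Y0.0000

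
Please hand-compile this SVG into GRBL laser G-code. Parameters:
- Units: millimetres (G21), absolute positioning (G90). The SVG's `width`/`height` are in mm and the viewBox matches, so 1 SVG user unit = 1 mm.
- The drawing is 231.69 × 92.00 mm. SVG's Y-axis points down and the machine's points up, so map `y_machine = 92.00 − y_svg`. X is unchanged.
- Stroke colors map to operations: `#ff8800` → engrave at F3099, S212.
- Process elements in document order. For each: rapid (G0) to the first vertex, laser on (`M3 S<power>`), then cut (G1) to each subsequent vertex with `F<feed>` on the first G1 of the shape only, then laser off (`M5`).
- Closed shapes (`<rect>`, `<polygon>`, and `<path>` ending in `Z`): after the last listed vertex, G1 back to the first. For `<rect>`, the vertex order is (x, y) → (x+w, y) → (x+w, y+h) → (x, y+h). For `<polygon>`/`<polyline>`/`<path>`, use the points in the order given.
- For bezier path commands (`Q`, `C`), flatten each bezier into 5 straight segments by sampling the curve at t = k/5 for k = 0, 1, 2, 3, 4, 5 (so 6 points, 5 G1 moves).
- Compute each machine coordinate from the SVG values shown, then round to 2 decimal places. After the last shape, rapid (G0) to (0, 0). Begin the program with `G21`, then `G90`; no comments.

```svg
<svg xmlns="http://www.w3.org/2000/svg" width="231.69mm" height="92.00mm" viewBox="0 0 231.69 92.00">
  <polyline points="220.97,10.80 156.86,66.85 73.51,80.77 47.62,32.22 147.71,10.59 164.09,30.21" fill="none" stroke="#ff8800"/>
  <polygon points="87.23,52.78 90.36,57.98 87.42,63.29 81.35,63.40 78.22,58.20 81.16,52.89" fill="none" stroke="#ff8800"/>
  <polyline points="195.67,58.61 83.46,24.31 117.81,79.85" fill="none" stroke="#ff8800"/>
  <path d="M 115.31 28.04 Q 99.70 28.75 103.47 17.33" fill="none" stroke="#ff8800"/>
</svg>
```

1 u = 1 mm; y_m = 92.00 − y.

[1] `<polyline>` open polyline, #ff8800→engrave S212 F3099: (220.97,81.20) → (156.86,25.15) → (73.51,11.23) → (47.62,59.78) → (147.71,81.41) → (164.09,61.79)

[2] `<polygon>` regular polygon, #ff8800→engrave S212 F3099: (87.23,39.22) → (90.36,34.02) → (87.42,28.71) → (81.35,28.60) → (78.22,33.80) → (81.16,39.11) → (87.23,39.22) (closed)

[3] `<polyline>` open polyline, #ff8800→engrave S212 F3099: (195.67,33.39) → (83.46,67.69) → (117.81,12.15)

[4] `<path>` quadratic bezier, #ff8800→engrave S212 F3099: (115.31,63.96) → (109.84,64.16) → (105.92,65.33) → (103.55,67.47) → (102.74,70.59) → (103.47,74.67)

G21
G90
G0 X220.97 Y81.20
M3 S212
G1 X156.86 Y25.15 F3099
G1 X73.51 Y11.23
G1 X47.62 Y59.78
G1 X147.71 Y81.41
G1 X164.09 Y61.79
M5
G0 X87.23 Y39.22
M3 S212
G1 X90.36 Y34.02 F3099
G1 X87.42 Y28.71
G1 X81.35 Y28.60
G1 X78.22 Y33.80
G1 X81.16 Y39.11
G1 X87.23 Y39.22
M5
G0 X195.67 Y33.39
M3 S212
G1 X83.46 Y67.69 F3099
G1 X117.81 Y12.15
M5
G0 X115.31 Y63.96
M3 S212
G1 X109.84 Y64.16 F3099
G1 X105.92 Y65.33
G1 X103.55 Y67.47
G1 X102.74 Y70.59
G1 X103.47 Y74.67
M5
G0 X0.00 Y0.00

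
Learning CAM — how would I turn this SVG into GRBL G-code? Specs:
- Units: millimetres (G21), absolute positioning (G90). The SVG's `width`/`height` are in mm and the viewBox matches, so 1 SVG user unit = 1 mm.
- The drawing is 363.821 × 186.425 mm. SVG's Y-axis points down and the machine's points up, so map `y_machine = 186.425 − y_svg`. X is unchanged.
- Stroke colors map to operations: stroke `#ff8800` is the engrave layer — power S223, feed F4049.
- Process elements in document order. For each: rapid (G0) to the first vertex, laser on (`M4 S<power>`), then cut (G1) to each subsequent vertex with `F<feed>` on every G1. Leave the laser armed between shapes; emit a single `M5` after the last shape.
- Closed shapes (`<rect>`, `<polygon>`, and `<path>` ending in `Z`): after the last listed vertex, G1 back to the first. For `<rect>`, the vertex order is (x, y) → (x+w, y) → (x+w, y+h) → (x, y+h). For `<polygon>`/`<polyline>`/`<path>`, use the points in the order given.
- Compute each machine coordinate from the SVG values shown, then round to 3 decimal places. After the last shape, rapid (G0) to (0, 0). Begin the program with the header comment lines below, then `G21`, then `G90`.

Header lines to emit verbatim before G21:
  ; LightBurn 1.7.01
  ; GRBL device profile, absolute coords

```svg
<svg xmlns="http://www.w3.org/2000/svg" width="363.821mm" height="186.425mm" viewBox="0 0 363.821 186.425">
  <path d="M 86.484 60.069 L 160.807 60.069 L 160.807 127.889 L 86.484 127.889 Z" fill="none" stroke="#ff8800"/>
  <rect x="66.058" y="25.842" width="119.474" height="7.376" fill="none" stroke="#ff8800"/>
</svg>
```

1 u = 1 mm; y_m = 186.425 − y.

[1] `<path>` rectangle, #ff8800→engrave S223 F4049: (86.484,126.356) → (160.807,126.356) → (160.807,58.536) → (86.484,58.536) → (86.484,126.356) (closed)

[2] `<rect>` rectangle, #ff8800→engrave S223 F4049: (66.058,160.583) → (185.532,160.583) → (185.532,153.207) → (66.058,153.207) → (66.058,160.583) (closed)

; LightBurn 1.7.01
; GRBL device profile, absolute coords
G21
G90
G0 X86.484 Y126.356
M4 S223
G1 X160.807 Y126.356 F4049
G1 X160.807 Y58.536 F4049
G1 X86.484 Y58.536 F4049
G1 X86.484 Y126.356 F4049
G0 X66.058 Y160.583
M4 S223
G1 X185.532 Y160.583 F4049
G1 X185.532 Y153.207 F4049
G1 X66.058 Y153.207 F4049
G1 X66.058 Y160.583 F4049
M5
G0 X0.000 Y0.000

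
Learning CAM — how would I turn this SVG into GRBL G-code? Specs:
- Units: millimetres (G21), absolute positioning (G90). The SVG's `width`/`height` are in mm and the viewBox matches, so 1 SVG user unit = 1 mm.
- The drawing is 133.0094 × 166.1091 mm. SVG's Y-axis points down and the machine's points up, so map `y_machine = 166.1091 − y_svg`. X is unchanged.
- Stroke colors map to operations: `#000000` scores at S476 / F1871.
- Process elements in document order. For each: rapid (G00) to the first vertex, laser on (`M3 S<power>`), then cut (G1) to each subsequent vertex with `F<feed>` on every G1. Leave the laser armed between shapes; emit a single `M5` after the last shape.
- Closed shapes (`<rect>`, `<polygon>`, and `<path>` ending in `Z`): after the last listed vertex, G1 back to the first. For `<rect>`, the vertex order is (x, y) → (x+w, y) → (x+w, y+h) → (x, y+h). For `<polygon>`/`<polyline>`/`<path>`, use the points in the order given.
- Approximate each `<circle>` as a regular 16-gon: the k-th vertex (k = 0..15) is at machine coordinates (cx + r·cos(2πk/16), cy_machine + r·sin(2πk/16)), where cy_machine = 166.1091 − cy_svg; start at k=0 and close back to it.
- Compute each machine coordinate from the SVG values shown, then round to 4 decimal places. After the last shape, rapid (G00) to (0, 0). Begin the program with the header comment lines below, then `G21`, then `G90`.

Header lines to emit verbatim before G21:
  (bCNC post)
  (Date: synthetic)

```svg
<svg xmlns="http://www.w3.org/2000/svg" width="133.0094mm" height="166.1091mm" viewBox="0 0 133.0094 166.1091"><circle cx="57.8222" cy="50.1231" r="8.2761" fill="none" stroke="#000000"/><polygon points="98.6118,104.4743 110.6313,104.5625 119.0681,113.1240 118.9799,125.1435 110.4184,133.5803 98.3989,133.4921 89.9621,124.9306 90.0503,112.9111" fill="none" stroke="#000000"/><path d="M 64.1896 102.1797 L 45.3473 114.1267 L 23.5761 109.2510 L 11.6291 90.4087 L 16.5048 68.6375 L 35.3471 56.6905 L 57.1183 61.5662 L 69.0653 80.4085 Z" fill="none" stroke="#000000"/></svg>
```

(bCNC post)
(Date: synthetic)
G21
G90
G00 X66.0983 Y115.9860
M3 S476
G1 X65.4683 Y119.1531 F1871
G1 X63.6743 Y121.8381 F1871
G1 X60.9893 Y123.6321 F1871
G1 X57.8222 Y124.2621 F1871
G1 X54.6551 Y123.6321 F1871
G1 X51.9701 Y121.8381 F1871
G1 X50.1761 Y119.1531 F1871
G1 X49.5461 Y115.9860 F1871
G1 X50.1761 Y112.8189 F1871
G1 X51.9701 Y110.1339 F1871
G1 X54.6551 Y108.3399 F1871
G1 X57.8222 Y107.7099 F1871
G1 X60.9893 Y108.3399 F1871
G1 X63.6743 Y110.1339 F1871
G1 X65.4683 Y112.8189 F1871
G1 X66.0983 Y115.9860 F1871
G00 X98.6118 Y61.6348
M3 S476
G1 X110.6313 Y61.5466 F1871
G1 X119.0681 Y52.9851 F1871
G1 X118.9799 Y40.9656 F1871
G1 X110.4184 Y32.5288 F1871
G1 X98.3989 Y32.6170 F1871
G1 X89.9621 Y41.1785 F1871
G1 X90.0503 Y53.1980 F1871
G1 X98.6118 Y61.6348 F1871
G00 X64.1896 Y63.9294
M3 S476
G1 X45.3473 Y51.9824 F1871
G1 X23.5761 Y56.8581 F1871
G1 X11.6291 Y75.7004 F1871
G1 X16.5048 Y97.4716 F1871
G1 X35.3471 Y109.4186 F1871
G1 X57.1183 Y104.5429 F1871
G1 X69.0653 Y85.7006 F1871
G1 X64.1896 Y63.9294 F1871
M5
G00 X0.0000 Y0.0000

viewBox `0 0 133.0094 166.1091` with mm width/height → 1 unit = 1 mm. Flip: y_m = 166.1091 − y_svg.

**Shape 1** — `<circle>` circle, stroke `#000000` → score (S476, F1871). Machine vertices: (66.0983,115.9860) → (65.4683,119.1531) → (63.6743,121.8381) → (60.9893,123.6321) → (57.8222,124.2621) → (54.6551,123.6321) → (51.9701,121.8381) → (50.1761,119.1531) → (49.5461,115.9860) → (50.1761,112.8189) → (51.9701,110.1339) → (54.6551,108.3399) → (57.8222,107.7099) → (60.9893,108.3399) → (63.6743,110.1339) → (65.4683,112.8189) → (66.0983,115.9860). Closed: final G1 returns to the first vertex.

**Shape 2** — `<polygon>` regular polygon, stroke `#000000` → score (S476, F1871). Machine vertices: (98.6118,61.6348) → (110.6313,61.5466) → (119.0681,52.9851) → (118.9799,40.9656) → (110.4184,32.5288) → (98.3989,32.6170) → (89.9621,41.1785) → (90.0503,53.1980) → (98.6118,61.6348). Closed: final G1 returns to the first vertex.

**Shape 3** — `<path>` regular polygon, stroke `#000000` → score (S476, F1871). Machine vertices: (64.1896,63.9294) → (45.3473,51.9824) → (23.5761,56.8581) → (11.6291,75.7004) → (16.5048,97.4716) → (35.3471,109.4186) → (57.1183,104.5429) → (69.0653,85.7006) → (64.1896,63.9294). Closed: final G1 returns to the first vertex.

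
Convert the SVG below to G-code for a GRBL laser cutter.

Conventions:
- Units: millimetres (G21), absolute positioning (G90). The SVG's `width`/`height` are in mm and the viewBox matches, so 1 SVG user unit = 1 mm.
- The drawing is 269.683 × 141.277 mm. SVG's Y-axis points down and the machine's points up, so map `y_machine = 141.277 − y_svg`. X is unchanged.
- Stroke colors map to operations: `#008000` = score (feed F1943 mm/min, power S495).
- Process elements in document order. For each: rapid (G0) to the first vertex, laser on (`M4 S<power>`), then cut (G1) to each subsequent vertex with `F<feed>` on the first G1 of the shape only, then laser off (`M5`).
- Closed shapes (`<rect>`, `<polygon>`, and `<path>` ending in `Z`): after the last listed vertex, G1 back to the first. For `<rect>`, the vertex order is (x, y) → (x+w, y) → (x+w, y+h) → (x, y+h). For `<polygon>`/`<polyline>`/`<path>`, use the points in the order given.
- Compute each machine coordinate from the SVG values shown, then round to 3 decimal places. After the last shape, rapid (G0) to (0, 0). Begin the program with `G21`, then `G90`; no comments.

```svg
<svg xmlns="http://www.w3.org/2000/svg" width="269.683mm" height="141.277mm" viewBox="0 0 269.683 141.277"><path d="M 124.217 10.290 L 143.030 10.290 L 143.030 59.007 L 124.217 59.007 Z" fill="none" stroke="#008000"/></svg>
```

G21
G90
G0 X124.217 Y130.987
M4 S495
G1 X143.030 Y130.987 F1943
G1 X143.030 Y82.270
G1 X124.217 Y82.270
G1 X124.217 Y130.987
M5
G0 X0.000 Y0.000

1 u = 1 mm; y_m = 141.277 − y.

[1] `<path>` rectangle, #008000→score S495 F1943: (124.217,130.987) → (143.030,130.987) → (143.030,82.270) → (124.217,82.270) → (124.217,130.987) (closed)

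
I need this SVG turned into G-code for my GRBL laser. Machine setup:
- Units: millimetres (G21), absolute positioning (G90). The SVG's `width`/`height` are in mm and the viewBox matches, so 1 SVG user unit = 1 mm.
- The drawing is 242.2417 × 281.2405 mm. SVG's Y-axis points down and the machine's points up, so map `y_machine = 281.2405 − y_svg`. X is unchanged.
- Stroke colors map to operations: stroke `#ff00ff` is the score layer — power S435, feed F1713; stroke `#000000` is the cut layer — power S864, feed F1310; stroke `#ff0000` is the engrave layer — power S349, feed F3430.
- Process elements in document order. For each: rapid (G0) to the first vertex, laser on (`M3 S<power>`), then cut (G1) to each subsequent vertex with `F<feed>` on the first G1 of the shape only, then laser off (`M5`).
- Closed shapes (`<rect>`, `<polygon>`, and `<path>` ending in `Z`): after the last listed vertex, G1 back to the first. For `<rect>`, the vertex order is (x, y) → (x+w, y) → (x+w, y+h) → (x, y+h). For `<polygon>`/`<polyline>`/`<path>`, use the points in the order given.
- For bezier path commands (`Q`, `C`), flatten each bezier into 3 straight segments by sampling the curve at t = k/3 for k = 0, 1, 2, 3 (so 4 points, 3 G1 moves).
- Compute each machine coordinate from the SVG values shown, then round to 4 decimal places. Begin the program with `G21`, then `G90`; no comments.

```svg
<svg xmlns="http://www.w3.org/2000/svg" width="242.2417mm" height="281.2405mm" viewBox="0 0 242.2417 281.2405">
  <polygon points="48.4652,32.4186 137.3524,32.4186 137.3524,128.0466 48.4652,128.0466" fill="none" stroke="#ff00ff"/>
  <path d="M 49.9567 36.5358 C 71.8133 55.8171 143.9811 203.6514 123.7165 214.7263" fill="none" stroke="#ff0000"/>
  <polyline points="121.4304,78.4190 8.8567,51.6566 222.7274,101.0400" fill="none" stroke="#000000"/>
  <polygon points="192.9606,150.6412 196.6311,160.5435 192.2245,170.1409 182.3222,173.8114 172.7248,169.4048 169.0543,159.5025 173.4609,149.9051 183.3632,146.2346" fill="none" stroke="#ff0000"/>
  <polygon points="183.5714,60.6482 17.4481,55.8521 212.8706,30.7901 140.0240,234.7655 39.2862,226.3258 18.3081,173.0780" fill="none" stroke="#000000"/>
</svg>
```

G21
G90
G0 X48.4652 Y248.8219
M3 S435
G1 X137.3524 Y248.8219 F1713
G1 X137.3524 Y153.1939
G1 X48.4652 Y153.1939
G1 X48.4652 Y248.8219
M5
G0 X49.9567 Y244.7047
M3 S349
G1 X83.2969 Y192.3988 F3430
G1 X118.4571 Y113.3492
G1 X123.7165 Y66.5142
M5
G0 X121.4304 Y202.8215
M3 S864
G1 X8.8567 Y229.5839 F1310
G1 X222.7274 Y180.2005
M5
G0 X192.9606 Y130.5993
M3 S349
G1 X196.6311 Y120.6970 F3430
G1 X192.2245 Y111.0996
G1 X182.3222 Y107.4291
G1 X172.7248 Y111.8357
G1 X169.0543 Y121.7380
G1 X173.4609 Y131.3354
G1 X183.3632 Y135.0059
G1 X192.9606 Y130.5993
M5
G0 X183.5714 Y220.5923
M3 S864
G1 X17.4481 Y225.3884 F1310
G1 X212.8706 Y250.4504
G1 X140.0240 Y46.4750
G1 X39.2862 Y54.9147
G1 X18.3081 Y108.1625
G1 X183.5714 Y220.5923
M5

1 u = 1 mm; y_m = 281.2405 − y.

[1] `<polygon>` rectangle, #ff00ff→score S435 F1713: (48.4652,248.8219) → (137.3524,248.8219) → (137.3524,153.1939) → (48.4652,153.1939) → (48.4652,248.8219) (closed)

[2] `<path>` cubic bezier, #ff0000→engrave S349 F3430: (49.9567,244.7047) → (83.2969,192.3988) → (118.4571,113.3492) → (123.7165,66.5142)

[3] `<polyline>` open polyline, #000000→cut S864 F1310: (121.4304,202.8215) → (8.8567,229.5839) → (222.7274,180.2005)

[4] `<polygon>` regular polygon, #ff0000→engrave S349 F3430: (192.9606,130.5993) → (196.6311,120.6970) → (192.2245,111.0996) → (182.3222,107.4291) → (172.7248,111.8357) → (169.0543,121.7380) → (173.4609,131.3354) → (183.3632,135.0059) → (192.9606,130.5993) (closed)

[5] `<polygon>` closed polygon, #000000→cut S864 F1310: (183.5714,220.5923) → (17.4481,225.3884) → (212.8706,250.4504) → (140.0240,46.4750) → (39.2862,54.9147) → (18.3081,108.1625) → (183.5714,220.5923) (closed)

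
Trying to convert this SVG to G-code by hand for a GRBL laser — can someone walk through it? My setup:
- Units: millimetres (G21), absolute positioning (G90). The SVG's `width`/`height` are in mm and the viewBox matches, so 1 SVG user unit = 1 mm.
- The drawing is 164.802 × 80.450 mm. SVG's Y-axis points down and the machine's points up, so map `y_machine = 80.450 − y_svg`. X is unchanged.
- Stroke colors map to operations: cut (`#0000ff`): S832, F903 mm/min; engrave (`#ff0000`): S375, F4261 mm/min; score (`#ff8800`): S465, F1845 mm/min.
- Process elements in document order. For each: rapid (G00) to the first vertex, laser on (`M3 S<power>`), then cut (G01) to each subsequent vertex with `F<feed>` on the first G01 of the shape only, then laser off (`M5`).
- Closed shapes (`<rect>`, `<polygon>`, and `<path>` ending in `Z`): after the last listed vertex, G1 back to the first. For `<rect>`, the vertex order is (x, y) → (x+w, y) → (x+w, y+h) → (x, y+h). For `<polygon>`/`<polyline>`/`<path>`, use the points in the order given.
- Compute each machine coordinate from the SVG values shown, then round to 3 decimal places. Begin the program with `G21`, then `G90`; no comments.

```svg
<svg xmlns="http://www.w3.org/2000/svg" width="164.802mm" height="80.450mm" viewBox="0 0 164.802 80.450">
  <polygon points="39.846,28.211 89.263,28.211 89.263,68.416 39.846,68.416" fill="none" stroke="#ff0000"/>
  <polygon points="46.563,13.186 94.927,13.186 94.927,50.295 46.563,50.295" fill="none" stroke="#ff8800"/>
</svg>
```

Since the viewBox matches the mm dimensions, user units are millimetres directly. The only transform is the Y-flip y_m = 80.450 − y_svg.

Shape 1 is a rectangle drawn with `<polygon>`. Its stroke #ff0000 means engrave at S375, F4261. After flipping Y the toolpath is (39.846,52.239) → (89.263,52.239) → (89.263,12.034) → (39.846,12.034) → (39.846,52.239), returning to the start.

Shape 2 is a rectangle drawn with `<polygon>`. Its stroke #ff8800 means score at S465, F1845. After flipping Y the toolpath is (46.563,67.264) → (94.927,67.264) → (94.927,30.155) → (46.563,30.155) → (46.563,67.264), returning to the start.

G21
G90
G00 X39.846 Y52.239
M3 S375
G01 X89.263 Y52.239 F4261
G01 X89.263 Y12.034
G01 X39.846 Y12.034
G01 X39.846 Y52.239
M5
G00 X46.563 Y67.264
M3 S465
G01 X94.927 Y67.264 F1845
G01 X94.927 Y30.155
G01 X46.563 Y30.155
G01 X46.563 Y67.264
M5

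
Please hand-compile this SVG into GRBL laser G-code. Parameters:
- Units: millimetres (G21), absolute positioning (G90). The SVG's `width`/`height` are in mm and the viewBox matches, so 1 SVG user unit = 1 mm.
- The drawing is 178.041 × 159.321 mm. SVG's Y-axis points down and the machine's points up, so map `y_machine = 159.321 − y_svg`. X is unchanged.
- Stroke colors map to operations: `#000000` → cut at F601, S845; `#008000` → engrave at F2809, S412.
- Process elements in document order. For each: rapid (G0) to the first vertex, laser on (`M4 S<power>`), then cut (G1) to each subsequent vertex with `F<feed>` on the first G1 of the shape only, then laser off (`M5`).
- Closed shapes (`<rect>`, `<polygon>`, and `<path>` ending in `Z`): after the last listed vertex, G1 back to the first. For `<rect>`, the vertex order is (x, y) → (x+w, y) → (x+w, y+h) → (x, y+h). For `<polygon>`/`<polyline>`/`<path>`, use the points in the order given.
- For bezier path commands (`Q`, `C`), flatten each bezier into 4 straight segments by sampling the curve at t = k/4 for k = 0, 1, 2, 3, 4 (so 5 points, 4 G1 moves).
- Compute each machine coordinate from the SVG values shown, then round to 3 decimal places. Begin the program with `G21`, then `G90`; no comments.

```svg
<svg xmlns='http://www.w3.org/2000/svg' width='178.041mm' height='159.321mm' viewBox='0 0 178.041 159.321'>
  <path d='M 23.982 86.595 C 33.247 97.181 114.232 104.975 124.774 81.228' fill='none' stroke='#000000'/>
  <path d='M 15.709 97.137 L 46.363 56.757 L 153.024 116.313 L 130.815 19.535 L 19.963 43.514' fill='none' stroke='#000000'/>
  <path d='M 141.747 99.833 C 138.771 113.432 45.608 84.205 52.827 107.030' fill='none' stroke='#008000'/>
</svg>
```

G21
G90
G0 X23.982 Y72.726
M4 S845
G1 X42.157 Y65.759 F601
G1 X73.899 Y62.535
G1 X105.881 Y65.747
G1 X124.774 Y78.093
M5
G0 X15.709 Y62.184
M4 S845
G1 X46.363 Y102.564 F601
G1 X153.024 Y43.008
G1 X130.815 Y139.786
G1 X19.963 Y115.807
M5
G0 X141.747 Y59.488
M4 S412
G1 X125.583 Y55.836 F2809
G1 X93.464 Y59.349
G1 X63.257 Y61.132
G1 X52.827 Y52.291
M5

viewBox `0 0 178.041 159.321` with mm width/height → 1 unit = 1 mm. Flip: y_m = 159.321 − y_svg.

**Shape 1** — `<path>` cubic bezier, stroke `#000000` → cut (S845, F601). Control points (SVG): P0=(23.982,86.595), P1=(33.247,97.181), P2=(114.232,104.975), P3=(124.774,81.228); sampled at t=k/4. Machine vertices: (23.982,72.726) → (42.157,65.759) → (73.899,62.535) → (105.881,65.747) → (124.774,78.093). Open path.

**Shape 2** — `<path>` open polyline, stroke `#000000` → cut (S845, F601). Machine vertices: (15.709,62.184) → (46.363,102.564) → (153.024,43.008) → (130.815,139.786) → (19.963,115.807). Open path.

**Shape 3** — `<path>` cubic bezier, stroke `#008000` → engrave (S412, F2809). Control points (SVG): P0=(141.747,99.833), P1=(138.771,113.432), P2=(45.608,84.205), P3=(52.827,107.030); sampled at t=k/4. Machine vertices: (141.747,59.488) → (125.583,55.836) → (93.464,59.349) → (63.257,61.132) → (52.827,52.291). Open path.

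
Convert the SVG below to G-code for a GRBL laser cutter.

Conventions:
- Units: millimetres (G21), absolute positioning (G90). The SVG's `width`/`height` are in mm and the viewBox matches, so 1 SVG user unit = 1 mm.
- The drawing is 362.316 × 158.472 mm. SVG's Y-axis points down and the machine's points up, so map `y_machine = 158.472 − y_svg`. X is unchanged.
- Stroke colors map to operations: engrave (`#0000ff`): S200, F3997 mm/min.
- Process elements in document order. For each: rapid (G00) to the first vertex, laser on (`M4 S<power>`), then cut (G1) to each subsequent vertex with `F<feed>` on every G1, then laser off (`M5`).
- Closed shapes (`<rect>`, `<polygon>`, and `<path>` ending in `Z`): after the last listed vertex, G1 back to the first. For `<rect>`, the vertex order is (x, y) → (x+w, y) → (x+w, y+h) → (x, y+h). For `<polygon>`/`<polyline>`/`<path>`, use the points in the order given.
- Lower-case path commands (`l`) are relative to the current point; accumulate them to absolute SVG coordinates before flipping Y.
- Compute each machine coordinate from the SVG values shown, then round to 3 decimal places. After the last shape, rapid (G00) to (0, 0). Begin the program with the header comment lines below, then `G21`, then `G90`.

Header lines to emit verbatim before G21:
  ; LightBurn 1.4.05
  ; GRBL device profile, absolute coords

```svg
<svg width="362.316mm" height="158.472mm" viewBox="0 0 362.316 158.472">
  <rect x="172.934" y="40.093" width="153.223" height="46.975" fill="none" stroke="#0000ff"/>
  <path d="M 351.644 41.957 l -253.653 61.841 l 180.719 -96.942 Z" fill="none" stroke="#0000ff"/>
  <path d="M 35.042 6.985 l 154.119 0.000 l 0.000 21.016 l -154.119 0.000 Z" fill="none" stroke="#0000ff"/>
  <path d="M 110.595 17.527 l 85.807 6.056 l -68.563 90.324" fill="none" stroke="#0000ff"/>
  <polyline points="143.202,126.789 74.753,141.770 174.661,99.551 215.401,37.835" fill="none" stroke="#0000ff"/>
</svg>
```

; LightBurn 1.4.05
; GRBL device profile, absolute coords
G21
G90
G00 X172.934 Y118.379
M4 S200
G1 X326.157 Y118.379 F3997
G1 X326.157 Y71.404 F3997
G1 X172.934 Y71.404 F3997
G1 X172.934 Y118.379 F3997
M5
G00 X351.644 Y116.515
M4 S200
G1 X97.991 Y54.674 F3997
G1 X278.710 Y151.616 F3997
G1 X351.644 Y116.515 F3997
M5
G00 X35.042 Y151.487
M4 S200
G1 X189.161 Y151.487 F3997
G1 X189.161 Y130.471 F3997
G1 X35.042 Y130.471 F3997
G1 X35.042 Y151.487 F3997
M5
G00 X110.595 Y140.945
M4 S200
G1 X196.402 Y134.889 F3997
G1 X127.839 Y44.565 F3997
M5
G00 X143.202 Y31.683
M4 S200
G1 X74.753 Y16.702 F3997
G1 X174.661 Y58.921 F3997
G1 X215.401 Y120.637 F3997
M5
G00 X0.000 Y0.000

viewBox `0 0 362.316 158.472` with mm width/height → 1 unit = 1 mm. Flip: y_m = 158.472 − y_svg.

**Shape 1** — `<rect>` rectangle, stroke `#0000ff` → engrave (S200, F3997). Machine vertices: (172.934,118.379) → (326.157,118.379) → (326.157,71.404) → (172.934,71.404) → (172.934,118.379). Closed: final G1 returns to the first vertex.

**Shape 2** — `<path>` closed polygon, stroke `#0000ff` → engrave (S200, F3997). Machine vertices: (351.644,116.515) → (97.991,54.674) → (278.710,151.616) → (351.644,116.515). Closed: final G1 returns to the first vertex.

**Shape 3** — `<path>` rectangle, stroke `#0000ff` → engrave (S200, F3997). Machine vertices: (35.042,151.487) → (189.161,151.487) → (189.161,130.471) → (35.042,130.471) → (35.042,151.487). Closed: final G1 returns to the first vertex.

**Shape 4** — `<path>` open polyline, stroke `#0000ff` → engrave (S200, F3997). Machine vertices: (110.595,140.945) → (196.402,134.889) → (127.839,44.565). Open path.

**Shape 5** — `<polyline>` open polyline, stroke `#0000ff` → engrave (S200, F3997). Machine vertices: (143.202,31.683) → (74.753,16.702) → (174.661,58.921) → (215.401,120.637). Open path.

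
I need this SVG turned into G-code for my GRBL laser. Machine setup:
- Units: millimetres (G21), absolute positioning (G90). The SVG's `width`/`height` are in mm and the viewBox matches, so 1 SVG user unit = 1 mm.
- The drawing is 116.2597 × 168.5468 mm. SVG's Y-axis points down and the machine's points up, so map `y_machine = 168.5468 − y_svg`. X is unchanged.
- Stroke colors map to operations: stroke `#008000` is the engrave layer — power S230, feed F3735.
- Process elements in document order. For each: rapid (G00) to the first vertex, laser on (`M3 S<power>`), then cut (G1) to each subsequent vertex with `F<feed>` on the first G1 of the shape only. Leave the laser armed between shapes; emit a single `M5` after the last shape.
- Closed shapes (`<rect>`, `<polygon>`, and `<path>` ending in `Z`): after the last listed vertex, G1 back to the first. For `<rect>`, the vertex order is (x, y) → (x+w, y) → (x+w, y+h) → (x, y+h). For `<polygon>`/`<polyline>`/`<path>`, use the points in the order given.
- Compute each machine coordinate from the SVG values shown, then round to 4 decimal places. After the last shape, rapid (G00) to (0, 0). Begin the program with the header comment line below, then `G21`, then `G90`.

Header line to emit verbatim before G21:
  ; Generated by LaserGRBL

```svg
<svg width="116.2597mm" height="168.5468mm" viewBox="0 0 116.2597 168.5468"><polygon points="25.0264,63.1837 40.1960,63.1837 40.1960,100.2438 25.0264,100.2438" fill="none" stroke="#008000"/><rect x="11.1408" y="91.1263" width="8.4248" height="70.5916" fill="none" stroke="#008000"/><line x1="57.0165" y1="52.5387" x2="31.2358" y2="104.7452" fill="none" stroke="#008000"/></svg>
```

viewBox `0 0 116.2597 168.5468` with mm width/height → 1 unit = 1 mm. Flip: y_m = 168.5468 − y_svg.

**Shape 1** — `<polygon>` rectangle, stroke `#008000` → engrave (S230, F3735). Machine vertices: (25.0264,105.3631) → (40.1960,105.3631) → (40.1960,68.3030) → (25.0264,68.3030) → (25.0264,105.3631). Closed: final G1 returns to the first vertex.

**Shape 2** — `<rect>` rectangle, stroke `#008000` → engrave (S230, F3735). Machine vertices: (11.1408,77.4205) → (19.5656,77.4205) → (19.5656,6.8289) → (11.1408,6.8289) → (11.1408,77.4205). Closed: final G1 returns to the first vertex.

**Shape 3** — `<line>` line segment, stroke `#008000` → engrave (S230, F3735). Machine vertices: (57.0165,116.0081) → (31.2358,63.8016). Open path.

; Generated by LaserGRBL
G21
G90
G00 X25.0264 Y105.3631
M3 S230
G1 X40.1960 Y105.3631 F3735
G1 X40.1960 Y68.3030
G1 X25.0264 Y68.3030
G1 X25.0264 Y105.3631
G00 X11.1408 Y77.4205
M3 S230
G1 X19.5656 Y77.4205 F3735
G1 X19.5656 Y6.8289
G1 X11.1408 Y6.8289
G1 X11.1408 Y77.4205
G00 X57.0165 Y116.0081
M3 S230
G1 X31.2358 Y63.8016 F3735
M5
G00 X0.0000 Y0.0000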